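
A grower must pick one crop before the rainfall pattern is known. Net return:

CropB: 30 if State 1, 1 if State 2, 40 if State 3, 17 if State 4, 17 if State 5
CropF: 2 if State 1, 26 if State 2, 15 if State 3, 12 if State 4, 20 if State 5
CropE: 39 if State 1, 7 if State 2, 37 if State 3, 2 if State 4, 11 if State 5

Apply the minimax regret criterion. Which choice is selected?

CropE

Column bests: State 1=39, State 2=26, State 3=40, State 4=17, State 5=20.
CropB regrets: 9, 25, 0, 0, 3 → max 25
CropF regrets: 37, 0, 25, 5, 0 → max 37
CropE regrets: 0, 19, 3, 15, 9 → max 19
Smallest max regret = 19 → CropE.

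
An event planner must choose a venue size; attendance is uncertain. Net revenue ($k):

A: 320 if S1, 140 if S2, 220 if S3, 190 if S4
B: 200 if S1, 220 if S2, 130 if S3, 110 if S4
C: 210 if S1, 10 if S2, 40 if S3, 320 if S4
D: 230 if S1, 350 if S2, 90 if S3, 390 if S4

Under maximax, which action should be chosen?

D

Row maxima: A=320, B=220, C=320, D=390
Best best-case = 390 → D.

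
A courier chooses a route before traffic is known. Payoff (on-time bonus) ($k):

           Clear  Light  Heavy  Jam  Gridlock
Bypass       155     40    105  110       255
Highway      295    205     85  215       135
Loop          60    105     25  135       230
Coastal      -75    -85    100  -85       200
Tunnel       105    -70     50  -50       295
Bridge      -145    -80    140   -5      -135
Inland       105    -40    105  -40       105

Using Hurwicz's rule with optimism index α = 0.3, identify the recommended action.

Bypass: 0.3·255 + 0.7·40 = 104.5
Highway: 0.3·295 + 0.7·85 = 148
Loop: 0.3·230 + 0.7·25 = 86.5
Coastal: 0.3·200 + 0.7·(-85) = 0.5
Tunnel: 0.3·295 + 0.7·(-70) = 39.5
Bridge: 0.3·140 + 0.7·(-145) = -59.5
Inland: 0.3·105 + 0.7·(-40) = 3.5
Highest Hurwicz score = 148 → Highway.

Highway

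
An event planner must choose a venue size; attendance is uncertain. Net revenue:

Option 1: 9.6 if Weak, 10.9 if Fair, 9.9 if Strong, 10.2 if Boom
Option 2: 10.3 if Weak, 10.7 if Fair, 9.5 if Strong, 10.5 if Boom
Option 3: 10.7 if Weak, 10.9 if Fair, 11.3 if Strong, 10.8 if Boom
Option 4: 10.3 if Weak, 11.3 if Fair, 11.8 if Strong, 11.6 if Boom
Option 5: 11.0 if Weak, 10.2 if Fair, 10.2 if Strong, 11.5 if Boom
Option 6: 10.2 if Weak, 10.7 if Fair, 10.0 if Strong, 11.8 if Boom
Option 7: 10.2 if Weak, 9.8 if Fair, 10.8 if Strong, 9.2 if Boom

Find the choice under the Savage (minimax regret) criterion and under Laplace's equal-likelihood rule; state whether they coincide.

Column bests: Weak=11.0, Fair=11.3, Strong=11.8, Boom=11.8.
Option 1 regrets: 1.4, 0.4, 1.9, 1.6 → max 1.9
Option 2 regrets: 0.7, 0.6, 2.3, 1.3 → max 2.3
Option 3 regrets: 0.3, 0.4, 0.5, 1.0 → max 1.0
Option 4 regrets: 0.7, 0.0, 0.0, 0.2 → max 0.7
Option 5 regrets: 0.0, 1.1, 1.6, 0.3 → max 1.6
Option 6 regrets: 0.8, 0.6, 1.8, 0.0 → max 1.8
Option 7 regrets: 0.8, 1.5, 1.0, 2.6 → max 2.6
Smallest max regret = 0.7 → Option 4.
Row averages: Option 1=10.15, Option 2=10.25, Option 3=10.925, Option 4=11.25, Option 5=10.725, Option 6=10.675, Option 7=10
Highest average = 11.25 → Option 4.

minimax regret → Option 4; laplace → Option 4 (agree)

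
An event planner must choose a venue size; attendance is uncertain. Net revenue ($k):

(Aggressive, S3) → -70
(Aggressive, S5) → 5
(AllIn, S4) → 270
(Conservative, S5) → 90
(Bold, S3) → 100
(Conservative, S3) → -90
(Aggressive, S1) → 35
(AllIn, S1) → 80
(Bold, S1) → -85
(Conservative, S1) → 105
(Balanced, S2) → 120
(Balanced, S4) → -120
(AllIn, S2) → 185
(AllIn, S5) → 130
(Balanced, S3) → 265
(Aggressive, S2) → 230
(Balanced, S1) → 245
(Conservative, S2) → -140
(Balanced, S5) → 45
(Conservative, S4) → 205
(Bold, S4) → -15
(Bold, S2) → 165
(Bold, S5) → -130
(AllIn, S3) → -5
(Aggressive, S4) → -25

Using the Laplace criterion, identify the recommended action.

AllIn

Row averages: Conservative=34, Balanced=111, Aggressive=35, Bold=7, AllIn=132
Highest average = 132 → AllIn.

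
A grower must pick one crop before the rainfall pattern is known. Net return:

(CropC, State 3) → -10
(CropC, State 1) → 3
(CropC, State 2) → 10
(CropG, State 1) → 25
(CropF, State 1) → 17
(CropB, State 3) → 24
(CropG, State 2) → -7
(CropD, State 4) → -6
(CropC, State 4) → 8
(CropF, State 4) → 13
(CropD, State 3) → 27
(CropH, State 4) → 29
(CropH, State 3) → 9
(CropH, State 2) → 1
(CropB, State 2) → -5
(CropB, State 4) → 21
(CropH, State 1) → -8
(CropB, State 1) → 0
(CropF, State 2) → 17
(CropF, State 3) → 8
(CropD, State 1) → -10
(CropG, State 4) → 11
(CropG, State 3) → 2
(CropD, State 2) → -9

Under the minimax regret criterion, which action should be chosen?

Column bests: State 1=25, State 2=17, State 3=27, State 4=29.
CropH regrets: 33, 16, 18, 0 → max 33
CropD regrets: 35, 26, 0, 35 → max 35
CropB regrets: 25, 22, 3, 8 → max 25
CropG regrets: 0, 24, 25, 18 → max 25
CropC regrets: 22, 7, 37, 21 → max 37
CropF regrets: 8, 0, 19, 16 → max 19
Smallest max regret = 19 → CropF.

CropF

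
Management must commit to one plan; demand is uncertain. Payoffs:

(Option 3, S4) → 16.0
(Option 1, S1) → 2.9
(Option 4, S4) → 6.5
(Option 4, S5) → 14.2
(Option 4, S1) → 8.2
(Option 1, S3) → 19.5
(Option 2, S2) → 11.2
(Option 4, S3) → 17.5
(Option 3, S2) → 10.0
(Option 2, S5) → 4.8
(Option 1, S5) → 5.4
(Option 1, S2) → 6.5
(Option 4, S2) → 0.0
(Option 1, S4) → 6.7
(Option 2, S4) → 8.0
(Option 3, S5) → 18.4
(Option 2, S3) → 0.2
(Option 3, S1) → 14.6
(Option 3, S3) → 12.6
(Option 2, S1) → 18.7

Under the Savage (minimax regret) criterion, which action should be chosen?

Option 3

Column bests: S1=18.7, S2=11.2, S3=19.5, S4=16.0, S5=18.4.
Option 1 regrets: 15.8, 4.7, 0.0, 9.3, 13.0 → max 15.8
Option 2 regrets: 0.0, 0.0, 19.3, 8.0, 13.6 → max 19.3
Option 3 regrets: 4.1, 1.2, 6.9, 0.0, 0.0 → max 6.9
Option 4 regrets: 10.5, 11.2, 2.0, 9.5, 4.2 → max 11.2
Smallest max regret = 6.9 → Option 3.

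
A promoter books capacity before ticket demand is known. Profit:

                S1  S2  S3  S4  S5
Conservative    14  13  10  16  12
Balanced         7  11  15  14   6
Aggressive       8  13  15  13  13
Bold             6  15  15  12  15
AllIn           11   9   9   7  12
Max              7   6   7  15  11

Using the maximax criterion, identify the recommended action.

Conservative

Row maxima: Conservative=16, Balanced=15, Aggressive=15, Bold=15, AllIn=12, Max=15
Best best-case = 16 → Conservative.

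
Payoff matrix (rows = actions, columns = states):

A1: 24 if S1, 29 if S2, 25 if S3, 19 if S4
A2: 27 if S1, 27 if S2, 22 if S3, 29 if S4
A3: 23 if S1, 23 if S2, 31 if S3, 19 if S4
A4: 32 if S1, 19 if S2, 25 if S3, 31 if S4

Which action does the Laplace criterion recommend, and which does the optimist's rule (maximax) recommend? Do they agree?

Row averages: A1=24.25, A2=26.25, A3=24, A4=26.75
Highest average = 26.75 → A4.
Row maxima: A1=29, A2=29, A3=31, A4=32
Best best-case = 32 → A4.

laplace → A4; maximax → A4 (agree)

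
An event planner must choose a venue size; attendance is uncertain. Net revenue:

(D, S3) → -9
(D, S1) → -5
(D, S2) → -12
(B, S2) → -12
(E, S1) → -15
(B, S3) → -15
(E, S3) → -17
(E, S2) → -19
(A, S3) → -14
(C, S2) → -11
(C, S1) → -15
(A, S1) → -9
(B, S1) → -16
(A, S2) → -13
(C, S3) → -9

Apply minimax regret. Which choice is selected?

Column bests: S1=-5, S2=-11, S3=-9.
A regrets: 4, 2, 5 → max 5
B regrets: 11, 1, 6 → max 11
C regrets: 10, 0, 0 → max 10
D regrets: 0, 1, 0 → max 1
E regrets: 10, 8, 8 → max 10
Smallest max regret = 1 → D.

D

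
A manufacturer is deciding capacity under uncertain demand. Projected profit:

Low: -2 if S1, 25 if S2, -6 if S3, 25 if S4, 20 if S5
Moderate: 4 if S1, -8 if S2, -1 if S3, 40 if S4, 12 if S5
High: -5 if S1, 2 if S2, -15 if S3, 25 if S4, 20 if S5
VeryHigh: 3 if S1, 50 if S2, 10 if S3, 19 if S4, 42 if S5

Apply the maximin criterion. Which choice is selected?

Row minima: Low=-6, Moderate=-8, High=-15, VeryHigh=3
Best worst-case = 3 → VeryHigh.

VeryHigh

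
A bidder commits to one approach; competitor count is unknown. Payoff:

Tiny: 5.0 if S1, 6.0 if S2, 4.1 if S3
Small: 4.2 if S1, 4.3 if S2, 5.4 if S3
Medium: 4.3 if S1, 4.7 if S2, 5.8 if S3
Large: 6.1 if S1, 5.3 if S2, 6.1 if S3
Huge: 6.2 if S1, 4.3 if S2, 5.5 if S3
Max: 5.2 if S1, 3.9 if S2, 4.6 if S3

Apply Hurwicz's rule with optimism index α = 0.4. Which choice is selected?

Large

Tiny: 0.4·6.0 + 0.6·4.1 = 4.86
Small: 0.4·5.4 + 0.6·4.2 = 4.68
Medium: 0.4·5.8 + 0.6·4.3 = 4.9
Large: 0.4·6.1 + 0.6·5.3 = 5.62
Huge: 0.4·6.2 + 0.6·4.3 = 5.06
Max: 0.4·5.2 + 0.6·3.9 = 4.42
Highest Hurwicz score = 5.62 → Large.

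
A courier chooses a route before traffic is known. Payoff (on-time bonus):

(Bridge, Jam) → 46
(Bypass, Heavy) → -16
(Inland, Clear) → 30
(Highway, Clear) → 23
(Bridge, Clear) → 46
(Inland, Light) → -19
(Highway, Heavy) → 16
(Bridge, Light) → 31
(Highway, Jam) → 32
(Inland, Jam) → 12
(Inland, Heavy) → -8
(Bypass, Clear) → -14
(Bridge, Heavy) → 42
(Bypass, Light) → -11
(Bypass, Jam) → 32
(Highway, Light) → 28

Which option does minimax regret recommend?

Column bests: Clear=46, Light=31, Heavy=42, Jam=46.
Inland regrets: 16, 50, 50, 34 → max 50
Bypass regrets: 60, 42, 58, 14 → max 60
Bridge regrets: 0, 0, 0, 0 → max 0
Highway regrets: 23, 3, 26, 14 → max 26
Smallest max regret = 0 → Bridge.

Bridge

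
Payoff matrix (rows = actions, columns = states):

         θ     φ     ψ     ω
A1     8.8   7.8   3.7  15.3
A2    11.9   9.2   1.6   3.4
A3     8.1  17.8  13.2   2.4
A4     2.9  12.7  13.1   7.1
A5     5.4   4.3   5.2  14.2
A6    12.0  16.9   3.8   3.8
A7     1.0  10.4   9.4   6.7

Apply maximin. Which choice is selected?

Row minima: A1=3.7, A2=1.6, A3=2.4, A4=2.9, A5=4.3, A6=3.8, A7=1.0
Best worst-case = 4.3 → A5.

A5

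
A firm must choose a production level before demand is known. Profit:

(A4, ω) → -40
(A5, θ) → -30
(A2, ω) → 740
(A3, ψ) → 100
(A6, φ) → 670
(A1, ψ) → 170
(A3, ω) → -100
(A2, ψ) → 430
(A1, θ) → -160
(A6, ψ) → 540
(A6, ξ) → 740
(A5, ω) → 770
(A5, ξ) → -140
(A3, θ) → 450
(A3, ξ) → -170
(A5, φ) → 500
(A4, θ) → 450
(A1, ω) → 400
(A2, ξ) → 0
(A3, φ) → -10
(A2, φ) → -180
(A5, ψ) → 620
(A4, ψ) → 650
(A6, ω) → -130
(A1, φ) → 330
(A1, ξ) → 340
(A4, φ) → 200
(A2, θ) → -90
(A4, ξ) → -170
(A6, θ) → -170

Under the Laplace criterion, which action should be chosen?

A5

Row averages: A1=216, A2=180, A3=54, A4=218, A5=344, A6=330
Highest average = 344 → A5.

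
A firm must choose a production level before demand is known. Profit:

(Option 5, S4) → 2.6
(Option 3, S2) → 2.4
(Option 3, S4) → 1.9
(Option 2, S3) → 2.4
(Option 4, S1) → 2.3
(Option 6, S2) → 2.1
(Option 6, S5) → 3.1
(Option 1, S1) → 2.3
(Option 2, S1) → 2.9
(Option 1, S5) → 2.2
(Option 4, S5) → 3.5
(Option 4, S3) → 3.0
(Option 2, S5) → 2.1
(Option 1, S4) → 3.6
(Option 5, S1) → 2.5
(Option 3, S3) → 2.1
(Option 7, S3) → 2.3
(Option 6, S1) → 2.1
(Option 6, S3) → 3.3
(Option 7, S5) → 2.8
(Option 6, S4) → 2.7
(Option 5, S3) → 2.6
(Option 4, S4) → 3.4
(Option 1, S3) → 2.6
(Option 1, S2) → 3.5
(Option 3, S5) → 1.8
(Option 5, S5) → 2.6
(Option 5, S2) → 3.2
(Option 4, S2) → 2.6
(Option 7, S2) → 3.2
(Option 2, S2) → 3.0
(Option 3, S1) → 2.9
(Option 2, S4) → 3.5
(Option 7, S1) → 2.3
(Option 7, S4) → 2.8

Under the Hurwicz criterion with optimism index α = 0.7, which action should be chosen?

Option 1: 0.7·3.6 + 0.3·2.2 = 3.18
Option 2: 0.7·3.5 + 0.3·2.1 = 3.08
Option 3: 0.7·2.9 + 0.3·1.8 = 2.57
Option 4: 0.7·3.5 + 0.3·2.3 = 3.14
Option 5: 0.7·3.2 + 0.3·2.5 = 2.99
Option 6: 0.7·3.3 + 0.3·2.1 = 2.94
Option 7: 0.7·3.2 + 0.3·2.3 = 2.93
Highest Hurwicz score = 3.18 → Option 1.

Option 1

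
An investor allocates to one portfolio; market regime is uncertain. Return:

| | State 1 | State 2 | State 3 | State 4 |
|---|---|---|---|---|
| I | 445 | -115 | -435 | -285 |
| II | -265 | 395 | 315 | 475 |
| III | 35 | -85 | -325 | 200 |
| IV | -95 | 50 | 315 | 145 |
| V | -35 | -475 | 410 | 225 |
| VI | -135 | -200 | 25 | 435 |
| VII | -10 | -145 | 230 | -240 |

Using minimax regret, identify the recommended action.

Column bests: State 1=445, State 2=395, State 3=410, State 4=475.
I regrets: 0, 510, 845, 760 → max 845
II regrets: 710, 0, 95, 0 → max 710
III regrets: 410, 480, 735, 275 → max 735
IV regrets: 540, 345, 95, 330 → max 540
V regrets: 480, 870, 0, 250 → max 870
VI regrets: 580, 595, 385, 40 → max 595
VII regrets: 455, 540, 180, 715 → max 715
Smallest max regret = 540 → IV.

IV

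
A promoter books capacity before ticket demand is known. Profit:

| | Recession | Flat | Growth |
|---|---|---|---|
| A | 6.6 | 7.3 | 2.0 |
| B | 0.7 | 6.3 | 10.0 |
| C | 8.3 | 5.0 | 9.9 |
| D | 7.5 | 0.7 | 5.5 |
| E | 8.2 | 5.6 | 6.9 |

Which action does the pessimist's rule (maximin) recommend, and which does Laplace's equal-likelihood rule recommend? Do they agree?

maximin → E; laplace → C (disagree)

Row minima: A=2.0, B=0.7, C=5.0, D=0.7, E=5.6
Best worst-case = 5.6 → E.
Row averages: A=5.3, B=17/3, C=116/15, D=137/30, E=6.9
Highest average = 116/15 → C.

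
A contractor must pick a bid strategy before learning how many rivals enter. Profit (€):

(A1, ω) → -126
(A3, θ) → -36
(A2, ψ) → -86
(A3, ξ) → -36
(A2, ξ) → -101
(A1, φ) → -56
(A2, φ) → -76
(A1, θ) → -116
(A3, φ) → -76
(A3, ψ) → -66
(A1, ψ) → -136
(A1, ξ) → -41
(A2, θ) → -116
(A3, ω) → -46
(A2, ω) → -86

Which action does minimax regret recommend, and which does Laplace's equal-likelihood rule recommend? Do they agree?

minimax regret → A3; laplace → A3 (agree)

Column bests: θ=-36, φ=-56, ψ=-66, ω=-46, ξ=-36.
A1 regrets: 80, 0, 70, 80, 5 → max 80
A2 regrets: 80, 20, 20, 40, 65 → max 80
A3 regrets: 0, 20, 0, 0, 0 → max 20
Smallest max regret = 20 → A3.
Row averages: A1=-95, A2=-93, A3=-52
Highest average = -52 → A3.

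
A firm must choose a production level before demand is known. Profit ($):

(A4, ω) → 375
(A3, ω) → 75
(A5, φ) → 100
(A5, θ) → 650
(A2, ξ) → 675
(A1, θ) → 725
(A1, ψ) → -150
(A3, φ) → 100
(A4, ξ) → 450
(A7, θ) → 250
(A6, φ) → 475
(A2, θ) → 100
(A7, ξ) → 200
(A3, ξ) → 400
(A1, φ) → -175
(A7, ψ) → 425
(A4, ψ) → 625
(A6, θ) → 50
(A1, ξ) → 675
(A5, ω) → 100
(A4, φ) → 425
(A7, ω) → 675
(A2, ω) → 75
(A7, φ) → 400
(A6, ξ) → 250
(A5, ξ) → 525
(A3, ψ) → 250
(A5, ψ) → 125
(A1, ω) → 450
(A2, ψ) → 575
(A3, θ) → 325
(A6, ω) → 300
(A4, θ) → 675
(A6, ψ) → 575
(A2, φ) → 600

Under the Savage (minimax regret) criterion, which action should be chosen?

Column bests: θ=725, φ=600, ψ=625, ω=675, ξ=675.
A1 regrets: 0, 775, 775, 225, 0 → max 775
A2 regrets: 625, 0, 50, 600, 0 → max 625
A3 regrets: 400, 500, 375, 600, 275 → max 600
A4 regrets: 50, 175, 0, 300, 225 → max 300
A5 regrets: 75, 500, 500, 575, 150 → max 575
A6 regrets: 675, 125, 50, 375, 425 → max 675
A7 regrets: 475, 200, 200, 0, 475 → max 475
Smallest max regret = 300 → A4.

A4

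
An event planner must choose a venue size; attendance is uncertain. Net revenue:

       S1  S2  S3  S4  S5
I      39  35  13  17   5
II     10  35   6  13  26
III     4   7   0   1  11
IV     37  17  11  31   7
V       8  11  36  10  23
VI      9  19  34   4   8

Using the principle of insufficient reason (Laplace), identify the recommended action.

I

Row averages: I=21.8, II=18, III=4.6, IV=20.6, V=17.6, VI=14.8
Highest average = 21.8 → I.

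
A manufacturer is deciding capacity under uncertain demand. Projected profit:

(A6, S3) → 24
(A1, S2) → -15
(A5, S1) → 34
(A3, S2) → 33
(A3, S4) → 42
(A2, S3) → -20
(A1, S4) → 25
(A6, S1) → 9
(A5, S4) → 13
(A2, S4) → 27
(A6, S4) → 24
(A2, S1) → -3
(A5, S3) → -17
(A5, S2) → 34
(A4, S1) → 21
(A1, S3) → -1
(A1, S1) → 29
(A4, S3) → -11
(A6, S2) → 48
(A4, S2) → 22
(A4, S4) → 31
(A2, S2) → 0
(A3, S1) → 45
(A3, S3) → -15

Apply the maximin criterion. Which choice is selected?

Row minima: A1=-15, A2=-20, A3=-15, A4=-11, A5=-17, A6=9
Best worst-case = 9 → A6.

A6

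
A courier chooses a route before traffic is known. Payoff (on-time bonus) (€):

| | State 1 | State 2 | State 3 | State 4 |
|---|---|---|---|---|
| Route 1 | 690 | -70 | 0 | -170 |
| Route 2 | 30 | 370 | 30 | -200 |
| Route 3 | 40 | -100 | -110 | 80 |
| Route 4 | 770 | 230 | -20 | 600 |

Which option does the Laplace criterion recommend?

Route 4

Row averages: Route 1=112.5, Route 2=57.5, Route 3=-22.5, Route 4=395
Highest average = 395 → Route 4.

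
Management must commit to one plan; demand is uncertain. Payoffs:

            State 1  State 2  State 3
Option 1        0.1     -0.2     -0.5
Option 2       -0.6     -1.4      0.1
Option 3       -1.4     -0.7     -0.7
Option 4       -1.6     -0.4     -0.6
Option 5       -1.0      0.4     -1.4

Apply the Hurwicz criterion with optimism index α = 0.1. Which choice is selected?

Option 1

Option 1: 0.1·0.1 + 0.9·(-0.5) = -0.44
Option 2: 0.1·0.1 + 0.9·(-1.4) = -1.25
Option 3: 0.1·(-0.7) + 0.9·(-1.4) = -1.33
Option 4: 0.1·(-0.4) + 0.9·(-1.6) = -1.48
Option 5: 0.1·0.4 + 0.9·(-1.4) = -1.22
Highest Hurwicz score = -0.44 → Option 1.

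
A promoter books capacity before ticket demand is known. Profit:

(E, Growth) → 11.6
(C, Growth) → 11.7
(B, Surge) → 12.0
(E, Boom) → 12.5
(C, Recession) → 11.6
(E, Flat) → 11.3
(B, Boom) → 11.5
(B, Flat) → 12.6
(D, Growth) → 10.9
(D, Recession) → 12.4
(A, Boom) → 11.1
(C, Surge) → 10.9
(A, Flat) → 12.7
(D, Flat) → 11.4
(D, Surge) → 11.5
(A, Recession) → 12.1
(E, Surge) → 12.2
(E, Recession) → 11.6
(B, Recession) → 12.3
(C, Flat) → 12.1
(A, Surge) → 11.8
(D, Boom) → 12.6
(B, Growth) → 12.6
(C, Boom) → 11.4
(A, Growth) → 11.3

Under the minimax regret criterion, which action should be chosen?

Column bests: Recession=12.4, Flat=12.7, Growth=12.6, Boom=12.6, Surge=12.2.
A regrets: 0.3, 0.0, 1.3, 1.5, 0.4 → max 1.5
B regrets: 0.1, 0.1, 0.0, 1.1, 0.2 → max 1.1
C regrets: 0.8, 0.6, 0.9, 1.2, 1.3 → max 1.3
D regrets: 0.0, 1.3, 1.7, 0.0, 0.7 → max 1.7
E regrets: 0.8, 1.4, 1.0, 0.1, 0.0 → max 1.4
Smallest max regret = 1.1 → B.

B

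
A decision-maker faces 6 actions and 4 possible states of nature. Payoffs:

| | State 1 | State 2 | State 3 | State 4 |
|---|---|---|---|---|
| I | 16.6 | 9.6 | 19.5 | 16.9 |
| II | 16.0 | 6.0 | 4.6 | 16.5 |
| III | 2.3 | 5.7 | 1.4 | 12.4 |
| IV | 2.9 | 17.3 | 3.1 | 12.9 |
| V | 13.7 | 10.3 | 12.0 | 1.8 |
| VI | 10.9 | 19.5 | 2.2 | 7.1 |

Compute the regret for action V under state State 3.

Best payoff under State 3 is 19.5.
Regret = 19.5 − 12.0 = 7.5.

7.5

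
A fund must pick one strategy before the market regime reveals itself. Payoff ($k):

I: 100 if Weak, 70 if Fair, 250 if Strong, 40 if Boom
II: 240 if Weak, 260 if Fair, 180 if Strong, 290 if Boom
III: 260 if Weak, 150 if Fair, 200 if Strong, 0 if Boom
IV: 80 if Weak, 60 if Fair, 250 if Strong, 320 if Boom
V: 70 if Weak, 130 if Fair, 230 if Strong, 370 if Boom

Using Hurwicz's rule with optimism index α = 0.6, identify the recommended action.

I: 0.6·250 + 0.4·40 = 166
II: 0.6·290 + 0.4·180 = 246
III: 0.6·260 + 0.4·0 = 156
IV: 0.6·320 + 0.4·60 = 216
V: 0.6·370 + 0.4·70 = 250
Highest Hurwicz score = 250 → V.

V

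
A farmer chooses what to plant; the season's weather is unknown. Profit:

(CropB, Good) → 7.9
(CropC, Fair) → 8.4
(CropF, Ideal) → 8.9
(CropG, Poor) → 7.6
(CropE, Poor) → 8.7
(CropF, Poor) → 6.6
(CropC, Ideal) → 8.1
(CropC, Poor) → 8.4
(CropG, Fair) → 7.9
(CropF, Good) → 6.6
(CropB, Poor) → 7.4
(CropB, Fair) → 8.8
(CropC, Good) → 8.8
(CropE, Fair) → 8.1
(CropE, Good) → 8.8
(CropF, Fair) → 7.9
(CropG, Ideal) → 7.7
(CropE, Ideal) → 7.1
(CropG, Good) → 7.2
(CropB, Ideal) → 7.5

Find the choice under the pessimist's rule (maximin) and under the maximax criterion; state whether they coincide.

maximin → CropC; maximax → CropF (disagree)

Row minima: CropC=8.1, CropF=6.6, CropB=7.4, CropE=7.1, CropG=7.2
Best worst-case = 8.1 → CropC.
Row maxima: CropC=8.8, CropF=8.9, CropB=8.8, CropE=8.8, CropG=7.9
Best best-case = 8.9 → CropF.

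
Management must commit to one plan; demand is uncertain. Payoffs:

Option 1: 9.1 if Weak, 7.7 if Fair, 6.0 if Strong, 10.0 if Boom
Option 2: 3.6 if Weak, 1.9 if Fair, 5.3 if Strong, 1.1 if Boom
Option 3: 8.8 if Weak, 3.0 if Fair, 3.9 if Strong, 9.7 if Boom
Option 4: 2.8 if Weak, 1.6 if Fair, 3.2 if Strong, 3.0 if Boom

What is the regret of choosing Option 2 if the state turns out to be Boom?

Best payoff under Boom is 10.0.
Regret = 10.0 − 1.1 = 8.9.

8.9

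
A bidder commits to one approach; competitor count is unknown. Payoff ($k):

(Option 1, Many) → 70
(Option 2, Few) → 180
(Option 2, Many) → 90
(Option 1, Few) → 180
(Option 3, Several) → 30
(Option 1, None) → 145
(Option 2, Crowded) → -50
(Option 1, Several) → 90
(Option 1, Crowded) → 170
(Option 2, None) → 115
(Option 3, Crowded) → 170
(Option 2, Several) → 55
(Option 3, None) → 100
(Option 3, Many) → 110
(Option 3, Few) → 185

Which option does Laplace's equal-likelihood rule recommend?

Row averages: Option 1=131, Option 2=78, Option 3=119
Highest average = 131 → Option 1.

Option 1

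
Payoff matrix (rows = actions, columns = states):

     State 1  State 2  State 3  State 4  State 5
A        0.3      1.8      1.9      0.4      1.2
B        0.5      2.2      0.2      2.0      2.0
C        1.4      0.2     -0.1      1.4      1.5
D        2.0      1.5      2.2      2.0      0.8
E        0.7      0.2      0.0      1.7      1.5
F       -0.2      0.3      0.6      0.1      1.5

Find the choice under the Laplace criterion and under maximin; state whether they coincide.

Row averages: A=1.12, B=1.38, C=0.88, D=1.7, E=0.82, F=0.46
Highest average = 1.7 → D.
Row minima: A=0.3, B=0.2, C=-0.1, D=0.8, E=0.0, F=-0.2
Best worst-case = 0.8 → D.

laplace → D; maximin → D (agree)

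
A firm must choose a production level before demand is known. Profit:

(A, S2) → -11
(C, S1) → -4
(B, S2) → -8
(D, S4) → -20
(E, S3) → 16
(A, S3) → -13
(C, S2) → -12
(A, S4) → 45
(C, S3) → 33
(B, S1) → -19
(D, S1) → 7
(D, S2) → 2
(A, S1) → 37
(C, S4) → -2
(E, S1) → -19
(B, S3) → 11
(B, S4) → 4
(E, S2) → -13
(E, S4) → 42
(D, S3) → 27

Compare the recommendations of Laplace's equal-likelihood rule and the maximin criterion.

Row averages: A=14.5, B=-3, C=3.75, D=4, E=6.5
Highest average = 14.5 → A.
Row minima: A=-13, B=-19, C=-12, D=-20, E=-19
Best worst-case = -12 → C.

laplace → A; maximin → C (disagree)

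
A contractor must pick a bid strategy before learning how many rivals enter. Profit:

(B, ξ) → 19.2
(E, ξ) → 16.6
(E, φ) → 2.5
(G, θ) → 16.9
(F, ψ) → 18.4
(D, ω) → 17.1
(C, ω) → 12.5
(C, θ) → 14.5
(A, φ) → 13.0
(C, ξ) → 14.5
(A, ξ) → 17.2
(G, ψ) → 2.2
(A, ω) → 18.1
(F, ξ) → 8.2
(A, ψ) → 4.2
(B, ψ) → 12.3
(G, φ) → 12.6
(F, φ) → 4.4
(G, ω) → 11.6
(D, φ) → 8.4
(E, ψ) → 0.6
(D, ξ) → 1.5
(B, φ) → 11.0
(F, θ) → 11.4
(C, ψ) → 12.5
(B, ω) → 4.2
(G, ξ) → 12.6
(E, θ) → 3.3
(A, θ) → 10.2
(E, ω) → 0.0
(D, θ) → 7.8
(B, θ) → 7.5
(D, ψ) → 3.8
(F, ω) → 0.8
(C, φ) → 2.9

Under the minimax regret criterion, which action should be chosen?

C

Column bests: θ=16.9, φ=13.0, ψ=18.4, ω=18.1, ξ=19.2.
A regrets: 6.7, 0.0, 14.2, 0.0, 2.0 → max 14.2
B regrets: 9.4, 2.0, 6.1, 13.9, 0.0 → max 13.9
C regrets: 2.4, 10.1, 5.9, 5.6, 4.7 → max 10.1
D regrets: 9.1, 4.6, 14.6, 1.0, 17.7 → max 17.7
E regrets: 13.6, 10.5, 17.8, 18.1, 2.6 → max 18.1
F regrets: 5.5, 8.6, 0.0, 17.3, 11.0 → max 17.3
G regrets: 0.0, 0.4, 16.2, 6.5, 6.6 → max 16.2
Smallest max regret = 10.1 → C.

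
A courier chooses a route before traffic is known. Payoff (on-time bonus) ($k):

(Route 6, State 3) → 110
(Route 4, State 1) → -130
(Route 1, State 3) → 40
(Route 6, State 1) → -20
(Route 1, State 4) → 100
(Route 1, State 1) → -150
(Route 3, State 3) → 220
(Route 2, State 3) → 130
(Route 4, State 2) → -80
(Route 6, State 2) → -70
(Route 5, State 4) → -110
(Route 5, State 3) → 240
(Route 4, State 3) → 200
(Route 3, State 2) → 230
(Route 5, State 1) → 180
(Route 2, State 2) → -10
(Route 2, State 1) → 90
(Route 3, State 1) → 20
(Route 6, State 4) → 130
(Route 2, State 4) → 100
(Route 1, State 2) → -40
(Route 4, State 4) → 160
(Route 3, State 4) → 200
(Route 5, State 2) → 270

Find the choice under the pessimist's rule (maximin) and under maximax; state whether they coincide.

Row minima: Route 1=-150, Route 2=-10, Route 3=20, Route 4=-130, Route 5=-110, Route 6=-70
Best worst-case = 20 → Route 3.
Row maxima: Route 1=100, Route 2=130, Route 3=230, Route 4=200, Route 5=270, Route 6=130
Best best-case = 270 → Route 5.

maximin → Route 3; maximax → Route 5 (disagree)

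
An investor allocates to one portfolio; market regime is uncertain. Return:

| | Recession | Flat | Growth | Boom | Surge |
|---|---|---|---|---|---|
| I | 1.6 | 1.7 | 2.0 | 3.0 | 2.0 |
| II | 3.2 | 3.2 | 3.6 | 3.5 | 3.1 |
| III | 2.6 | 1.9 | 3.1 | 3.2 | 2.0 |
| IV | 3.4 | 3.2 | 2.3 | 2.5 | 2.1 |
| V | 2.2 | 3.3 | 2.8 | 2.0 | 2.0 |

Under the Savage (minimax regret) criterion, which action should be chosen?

Column bests: Recession=3.4, Flat=3.3, Growth=3.6, Boom=3.5, Surge=3.1.
I regrets: 1.8, 1.6, 1.6, 0.5, 1.1 → max 1.8
II regrets: 0.2, 0.1, 0.0, 0.0, 0.0 → max 0.2
III regrets: 0.8, 1.4, 0.5, 0.3, 1.1 → max 1.4
IV regrets: 0.0, 0.1, 1.3, 1.0, 1.0 → max 1.3
V regrets: 1.2, 0.0, 0.8, 1.5, 1.1 → max 1.5
Smallest max regret = 0.2 → II.

II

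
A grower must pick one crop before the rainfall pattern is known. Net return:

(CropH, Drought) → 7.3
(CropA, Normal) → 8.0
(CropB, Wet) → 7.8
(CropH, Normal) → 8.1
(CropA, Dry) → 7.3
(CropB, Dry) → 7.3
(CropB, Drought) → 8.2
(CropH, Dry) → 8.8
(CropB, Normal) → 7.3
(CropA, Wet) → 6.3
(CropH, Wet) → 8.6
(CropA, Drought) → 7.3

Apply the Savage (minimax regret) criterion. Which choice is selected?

CropH

Column bests: Drought=8.2, Dry=8.8, Normal=8.1, Wet=8.6.
CropB regrets: 0.0, 1.5, 0.8, 0.8 → max 1.5
CropA regrets: 0.9, 1.5, 0.1, 2.3 → max 2.3
CropH regrets: 0.9, 0.0, 0.0, 0.0 → max 0.9
Smallest max regret = 0.9 → CropH.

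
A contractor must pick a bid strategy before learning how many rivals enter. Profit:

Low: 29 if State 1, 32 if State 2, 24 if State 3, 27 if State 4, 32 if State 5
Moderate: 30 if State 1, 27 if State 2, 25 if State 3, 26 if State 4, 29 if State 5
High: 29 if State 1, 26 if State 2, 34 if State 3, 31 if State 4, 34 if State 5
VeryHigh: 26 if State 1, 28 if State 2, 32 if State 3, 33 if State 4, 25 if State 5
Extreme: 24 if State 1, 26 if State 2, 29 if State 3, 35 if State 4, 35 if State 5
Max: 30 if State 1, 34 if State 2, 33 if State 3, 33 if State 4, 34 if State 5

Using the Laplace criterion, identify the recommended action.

Row averages: Low=28.8, Moderate=27.4, High=30.8, VeryHigh=28.8, Extreme=29.8, Max=32.8
Highest average = 32.8 → Max.

Max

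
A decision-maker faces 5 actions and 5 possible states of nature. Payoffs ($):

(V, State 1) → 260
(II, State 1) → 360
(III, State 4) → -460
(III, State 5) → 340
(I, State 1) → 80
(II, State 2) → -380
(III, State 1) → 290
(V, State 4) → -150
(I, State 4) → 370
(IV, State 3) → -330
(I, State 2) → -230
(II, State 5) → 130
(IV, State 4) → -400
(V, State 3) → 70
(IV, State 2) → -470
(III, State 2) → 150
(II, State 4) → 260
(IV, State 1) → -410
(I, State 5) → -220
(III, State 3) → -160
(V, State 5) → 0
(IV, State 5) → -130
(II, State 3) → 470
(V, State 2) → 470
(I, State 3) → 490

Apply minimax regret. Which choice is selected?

Column bests: State 1=360, State 2=470, State 3=490, State 4=370, State 5=340.
I regrets: 280, 700, 0, 0, 560 → max 700
II regrets: 0, 850, 20, 110, 210 → max 850
III regrets: 70, 320, 650, 830, 0 → max 830
IV regrets: 770, 940, 820, 770, 470 → max 940
V regrets: 100, 0, 420, 520, 340 → max 520
Smallest max regret = 520 → V.

V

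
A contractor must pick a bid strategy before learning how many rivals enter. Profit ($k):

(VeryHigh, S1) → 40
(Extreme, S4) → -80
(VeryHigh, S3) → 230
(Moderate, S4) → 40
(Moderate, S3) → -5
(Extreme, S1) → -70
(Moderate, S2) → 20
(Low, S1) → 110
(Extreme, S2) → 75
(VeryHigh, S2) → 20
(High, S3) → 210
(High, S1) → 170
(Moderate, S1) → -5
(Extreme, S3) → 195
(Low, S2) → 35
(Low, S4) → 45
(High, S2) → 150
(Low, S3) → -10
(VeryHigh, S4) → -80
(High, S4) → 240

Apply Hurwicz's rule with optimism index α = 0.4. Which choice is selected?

High

Low: 0.4·110 + 0.6·(-10) = 38
Moderate: 0.4·40 + 0.6·(-5) = 13
High: 0.4·240 + 0.6·150 = 186
VeryHigh: 0.4·230 + 0.6·(-80) = 44
Extreme: 0.4·195 + 0.6·(-80) = 30
Highest Hurwicz score = 186 → High.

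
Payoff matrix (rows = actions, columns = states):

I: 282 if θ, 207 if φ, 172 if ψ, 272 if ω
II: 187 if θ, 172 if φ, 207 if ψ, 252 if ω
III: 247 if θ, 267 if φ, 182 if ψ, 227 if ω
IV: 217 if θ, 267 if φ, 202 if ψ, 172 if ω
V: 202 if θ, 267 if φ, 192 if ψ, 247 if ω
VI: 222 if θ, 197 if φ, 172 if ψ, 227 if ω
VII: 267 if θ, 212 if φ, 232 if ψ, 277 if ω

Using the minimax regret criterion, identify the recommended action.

III

Column bests: θ=282, φ=267, ψ=232, ω=277.
I regrets: 0, 60, 60, 5 → max 60
II regrets: 95, 95, 25, 25 → max 95
III regrets: 35, 0, 50, 50 → max 50
IV regrets: 65, 0, 30, 105 → max 105
V regrets: 80, 0, 40, 30 → max 80
VI regrets: 60, 70, 60, 50 → max 70
VII regrets: 15, 55, 0, 0 → max 55
Smallest max regret = 50 → III.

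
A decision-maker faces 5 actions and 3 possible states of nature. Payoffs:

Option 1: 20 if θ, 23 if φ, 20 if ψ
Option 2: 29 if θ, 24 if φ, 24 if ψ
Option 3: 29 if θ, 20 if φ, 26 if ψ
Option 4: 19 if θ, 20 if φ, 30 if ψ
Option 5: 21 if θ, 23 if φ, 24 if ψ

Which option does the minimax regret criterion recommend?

Option 3

Column bests: θ=29, φ=24, ψ=30.
Option 1 regrets: 9, 1, 10 → max 10
Option 2 regrets: 0, 0, 6 → max 6
Option 3 regrets: 0, 4, 4 → max 4
Option 4 regrets: 10, 4, 0 → max 10
Option 5 regrets: 8, 1, 6 → max 8
Smallest max regret = 4 → Option 3.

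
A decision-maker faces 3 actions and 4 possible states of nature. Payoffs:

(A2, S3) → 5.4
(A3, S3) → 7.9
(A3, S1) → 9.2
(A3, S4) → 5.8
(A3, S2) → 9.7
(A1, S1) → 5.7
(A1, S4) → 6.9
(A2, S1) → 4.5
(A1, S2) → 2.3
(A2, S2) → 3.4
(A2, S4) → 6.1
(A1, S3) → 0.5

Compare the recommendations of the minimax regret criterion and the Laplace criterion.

Column bests: S1=9.2, S2=9.7, S3=7.9, S4=6.9.
A1 regrets: 3.5, 7.4, 7.4, 0.0 → max 7.4
A2 regrets: 4.7, 6.3, 2.5, 0.8 → max 6.3
A3 regrets: 0.0, 0.0, 0.0, 1.1 → max 1.1
Smallest max regret = 1.1 → A3.
Row averages: A1=3.85, A2=4.85, A3=8.15
Highest average = 8.15 → A3.

minimax regret → A3; laplace → A3 (agree)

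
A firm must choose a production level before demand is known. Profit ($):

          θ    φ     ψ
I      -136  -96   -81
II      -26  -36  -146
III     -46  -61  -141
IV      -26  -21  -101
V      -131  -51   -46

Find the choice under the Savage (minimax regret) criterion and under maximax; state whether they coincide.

minimax regret → IV; maximax → IV (agree)

Column bests: θ=-26, φ=-21, ψ=-46.
I regrets: 110, 75, 35 → max 110
II regrets: 0, 15, 100 → max 100
III regrets: 20, 40, 95 → max 95
IV regrets: 0, 0, 55 → max 55
V regrets: 105, 30, 0 → max 105
Smallest max regret = 55 → IV.
Row maxima: I=-81, II=-26, III=-46, IV=-21, V=-46
Best best-case = -21 → IV.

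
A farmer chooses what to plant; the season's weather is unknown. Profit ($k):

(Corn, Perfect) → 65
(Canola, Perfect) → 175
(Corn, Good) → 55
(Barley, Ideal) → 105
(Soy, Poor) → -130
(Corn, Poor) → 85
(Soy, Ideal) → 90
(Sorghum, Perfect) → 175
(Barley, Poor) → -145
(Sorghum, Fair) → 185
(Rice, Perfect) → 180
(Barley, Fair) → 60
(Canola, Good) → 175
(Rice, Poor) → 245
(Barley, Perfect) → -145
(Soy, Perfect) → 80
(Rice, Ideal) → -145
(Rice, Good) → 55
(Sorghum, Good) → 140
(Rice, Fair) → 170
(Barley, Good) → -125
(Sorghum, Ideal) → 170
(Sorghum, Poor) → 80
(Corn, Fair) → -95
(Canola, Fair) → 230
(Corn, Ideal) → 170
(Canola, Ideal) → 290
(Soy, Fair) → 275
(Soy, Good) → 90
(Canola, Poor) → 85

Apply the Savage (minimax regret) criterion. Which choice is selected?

Canola

Column bests: Poor=245, Fair=275, Good=175, Ideal=290, Perfect=180.
Sorghum regrets: 165, 90, 35, 120, 5 → max 165
Canola regrets: 160, 45, 0, 0, 5 → max 160
Barley regrets: 390, 215, 300, 185, 325 → max 390
Rice regrets: 0, 105, 120, 435, 0 → max 435
Soy regrets: 375, 0, 85, 200, 100 → max 375
Corn regrets: 160, 370, 120, 120, 115 → max 370
Smallest max regret = 160 → Canola.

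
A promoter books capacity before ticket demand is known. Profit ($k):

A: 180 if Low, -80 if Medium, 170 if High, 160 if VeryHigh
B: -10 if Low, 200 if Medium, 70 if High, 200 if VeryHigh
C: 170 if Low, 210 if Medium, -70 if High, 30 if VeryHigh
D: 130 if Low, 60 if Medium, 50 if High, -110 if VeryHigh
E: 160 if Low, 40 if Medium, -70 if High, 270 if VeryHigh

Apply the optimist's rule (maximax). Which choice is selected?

E

Row maxima: A=180, B=200, C=210, D=130, E=270
Best best-case = 270 → E.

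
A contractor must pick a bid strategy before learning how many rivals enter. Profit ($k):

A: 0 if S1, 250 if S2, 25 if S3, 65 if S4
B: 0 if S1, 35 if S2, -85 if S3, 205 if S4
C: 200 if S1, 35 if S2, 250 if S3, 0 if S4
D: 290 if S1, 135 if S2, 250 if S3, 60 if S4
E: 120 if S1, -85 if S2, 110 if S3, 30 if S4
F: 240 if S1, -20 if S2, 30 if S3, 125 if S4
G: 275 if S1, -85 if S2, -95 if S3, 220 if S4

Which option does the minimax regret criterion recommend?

D

Column bests: S1=290, S2=250, S3=250, S4=220.
A regrets: 290, 0, 225, 155 → max 290
B regrets: 290, 215, 335, 15 → max 335
C regrets: 90, 215, 0, 220 → max 220
D regrets: 0, 115, 0, 160 → max 160
E regrets: 170, 335, 140, 190 → max 335
F regrets: 50, 270, 220, 95 → max 270
G regrets: 15, 335, 345, 0 → max 345
Smallest max regret = 160 → D.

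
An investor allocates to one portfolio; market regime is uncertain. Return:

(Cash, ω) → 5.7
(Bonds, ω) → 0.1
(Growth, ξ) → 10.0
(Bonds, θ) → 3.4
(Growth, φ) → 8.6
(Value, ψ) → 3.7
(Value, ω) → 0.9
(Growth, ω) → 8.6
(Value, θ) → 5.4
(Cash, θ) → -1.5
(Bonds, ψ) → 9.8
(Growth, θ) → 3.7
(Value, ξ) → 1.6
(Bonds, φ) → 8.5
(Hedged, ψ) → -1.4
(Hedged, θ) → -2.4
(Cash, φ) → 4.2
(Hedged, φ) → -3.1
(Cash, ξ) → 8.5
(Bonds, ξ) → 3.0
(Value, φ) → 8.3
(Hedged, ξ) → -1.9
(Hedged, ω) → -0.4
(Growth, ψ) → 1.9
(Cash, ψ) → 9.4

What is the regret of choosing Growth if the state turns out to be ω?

0.0

Best payoff under ω is 8.6.
Regret = 8.6 − 8.6 = 0.0.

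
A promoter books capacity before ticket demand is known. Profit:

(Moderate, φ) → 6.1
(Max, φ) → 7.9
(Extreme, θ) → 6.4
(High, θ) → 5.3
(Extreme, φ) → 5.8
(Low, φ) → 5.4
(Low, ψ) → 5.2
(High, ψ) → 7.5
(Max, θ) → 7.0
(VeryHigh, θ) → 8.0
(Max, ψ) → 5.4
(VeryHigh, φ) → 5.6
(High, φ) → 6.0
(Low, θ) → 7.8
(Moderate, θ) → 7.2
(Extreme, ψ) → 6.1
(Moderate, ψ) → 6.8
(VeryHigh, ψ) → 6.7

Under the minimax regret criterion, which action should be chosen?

Moderate

Column bests: θ=8.0, φ=7.9, ψ=7.5.
Low regrets: 0.2, 2.5, 2.3 → max 2.5
Moderate regrets: 0.8, 1.8, 0.7 → max 1.8
High regrets: 2.7, 1.9, 0.0 → max 2.7
VeryHigh regrets: 0.0, 2.3, 0.8 → max 2.3
Extreme regrets: 1.6, 2.1, 1.4 → max 2.1
Max regrets: 1.0, 0.0, 2.1 → max 2.1
Smallest max regret = 1.8 → Moderate.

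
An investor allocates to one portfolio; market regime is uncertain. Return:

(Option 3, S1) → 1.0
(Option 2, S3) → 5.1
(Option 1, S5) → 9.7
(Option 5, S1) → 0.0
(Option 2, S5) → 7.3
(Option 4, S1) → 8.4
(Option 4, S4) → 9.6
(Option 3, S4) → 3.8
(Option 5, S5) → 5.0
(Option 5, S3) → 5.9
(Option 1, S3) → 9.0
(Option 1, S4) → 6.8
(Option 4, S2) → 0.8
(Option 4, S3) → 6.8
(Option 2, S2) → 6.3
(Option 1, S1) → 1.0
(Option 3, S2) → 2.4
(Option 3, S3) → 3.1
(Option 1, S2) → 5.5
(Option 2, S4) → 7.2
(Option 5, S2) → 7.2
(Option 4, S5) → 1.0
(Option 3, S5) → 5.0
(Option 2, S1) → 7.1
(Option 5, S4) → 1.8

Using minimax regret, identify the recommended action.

Column bests: S1=8.4, S2=7.2, S3=9.0, S4=9.6, S5=9.7.
Option 1 regrets: 7.4, 1.7, 0.0, 2.8, 0.0 → max 7.4
Option 2 regrets: 1.3, 0.9, 3.9, 2.4, 2.4 → max 3.9
Option 3 regrets: 7.4, 4.8, 5.9, 5.8, 4.7 → max 7.4
Option 4 regrets: 0.0, 6.4, 2.2, 0.0, 8.7 → max 8.7
Option 5 regrets: 8.4, 0.0, 3.1, 7.8, 4.7 → max 8.4
Smallest max regret = 3.9 → Option 2.

Option 2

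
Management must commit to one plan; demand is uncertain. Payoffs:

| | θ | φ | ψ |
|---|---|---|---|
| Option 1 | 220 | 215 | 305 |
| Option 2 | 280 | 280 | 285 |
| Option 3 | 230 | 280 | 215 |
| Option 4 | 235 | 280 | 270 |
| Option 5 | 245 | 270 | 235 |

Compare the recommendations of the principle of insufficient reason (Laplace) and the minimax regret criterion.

Row averages: Option 1=740/3, Option 2=845/3, Option 3=725/3, Option 4=785/3, Option 5=250
Highest average = 845/3 → Option 2.
Column bests: θ=280, φ=280, ψ=305.
Option 1 regrets: 60, 65, 0 → max 65
Option 2 regrets: 0, 0, 20 → max 20
Option 3 regrets: 50, 0, 90 → max 90
Option 4 regrets: 45, 0, 35 → max 45
Option 5 regrets: 35, 10, 70 → max 70
Smallest max regret = 20 → Option 2.

laplace → Option 2; minimax regret → Option 2 (agree)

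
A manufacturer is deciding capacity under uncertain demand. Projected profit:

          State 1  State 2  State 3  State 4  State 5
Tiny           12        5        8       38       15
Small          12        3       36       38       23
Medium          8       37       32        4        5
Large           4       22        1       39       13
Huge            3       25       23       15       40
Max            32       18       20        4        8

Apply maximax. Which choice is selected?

Row maxima: Tiny=38, Small=38, Medium=37, Large=39, Huge=40, Max=32
Best best-case = 40 → Huge.

Huge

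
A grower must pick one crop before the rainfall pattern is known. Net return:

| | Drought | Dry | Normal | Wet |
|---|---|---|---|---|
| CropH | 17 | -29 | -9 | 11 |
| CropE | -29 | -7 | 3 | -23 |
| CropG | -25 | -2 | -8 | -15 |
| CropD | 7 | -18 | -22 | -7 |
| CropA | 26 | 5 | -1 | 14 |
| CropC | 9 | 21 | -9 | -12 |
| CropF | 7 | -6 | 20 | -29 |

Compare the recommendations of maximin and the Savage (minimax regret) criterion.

Row minima: CropH=-29, CropE=-29, CropG=-25, CropD=-22, CropA=-1, CropC=-12, CropF=-29
Best worst-case = -1 → CropA.
Column bests: Drought=26, Dry=21, Normal=20, Wet=14.
CropH regrets: 9, 50, 29, 3 → max 50
CropE regrets: 55, 28, 17, 37 → max 55
CropG regrets: 51, 23, 28, 29 → max 51
CropD regrets: 19, 39, 42, 21 → max 42
CropA regrets: 0, 16, 21, 0 → max 21
CropC regrets: 17, 0, 29, 26 → max 29
CropF regrets: 19, 27, 0, 43 → max 43
Smallest max regret = 21 → CropA.

maximin → CropA; minimax regret → CropA (agree)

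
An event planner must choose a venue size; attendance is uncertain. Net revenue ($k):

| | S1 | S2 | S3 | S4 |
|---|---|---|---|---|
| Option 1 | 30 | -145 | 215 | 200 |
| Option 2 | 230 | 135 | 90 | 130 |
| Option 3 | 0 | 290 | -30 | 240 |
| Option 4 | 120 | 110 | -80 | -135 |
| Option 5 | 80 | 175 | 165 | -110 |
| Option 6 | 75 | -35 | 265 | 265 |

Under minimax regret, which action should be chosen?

Column bests: S1=230, S2=290, S3=265, S4=265.
Option 1 regrets: 200, 435, 50, 65 → max 435
Option 2 regrets: 0, 155, 175, 135 → max 175
Option 3 regrets: 230, 0, 295, 25 → max 295
Option 4 regrets: 110, 180, 345, 400 → max 400
Option 5 regrets: 150, 115, 100, 375 → max 375
Option 6 regrets: 155, 325, 0, 0 → max 325
Smallest max regret = 175 → Option 2.

Option 2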